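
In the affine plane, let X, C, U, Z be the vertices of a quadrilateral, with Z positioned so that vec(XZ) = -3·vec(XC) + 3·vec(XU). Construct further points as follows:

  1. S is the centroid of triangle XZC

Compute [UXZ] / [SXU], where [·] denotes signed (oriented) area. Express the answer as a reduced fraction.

[UXZ]:[SXU] = -9/2

Work in coordinates with X = (0, 0), C = (1, 0), U = (0, 1), Z = (-3, 3).
1. S is the centroid of triangle XZC ⇒ S = (-2/3, 1)
2·[UXZ] = -3, 2·[SXU] = 2/3
[UXZ]:[SXU] = -3:2/3 = -9/2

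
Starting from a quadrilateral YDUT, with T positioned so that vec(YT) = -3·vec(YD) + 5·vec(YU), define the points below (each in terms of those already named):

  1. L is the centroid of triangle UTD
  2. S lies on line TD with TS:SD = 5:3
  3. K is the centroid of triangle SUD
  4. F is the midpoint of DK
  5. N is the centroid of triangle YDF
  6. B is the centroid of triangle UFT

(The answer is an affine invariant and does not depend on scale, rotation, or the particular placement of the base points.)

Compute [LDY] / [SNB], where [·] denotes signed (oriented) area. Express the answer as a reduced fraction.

[LDY]:[SNB] = 216/25

Choose coordinates Y = (0, 0), D = (1, 0), U = (0, 1), T = (-3, 5).
1. L is the centroid of triangle UTD ⇒ L = (-2/3, 2)
2. S lies on line TD with TS:SD = 5:3 ⇒ S = (-1/2, 15/8)
3. K is the centroid of triangle SUD ⇒ K = (1/6, 23/24)
4. F is the midpoint of DK ⇒ F = (7/12, 23/48)
5. N is the centroid of triangle YDF ⇒ N = (19/36, 23/144)
6. B is the centroid of triangle UFT ⇒ B = (-29/36, 311/144)
2·[LDY] = -2, 2·[SNB] = -25/108
[LDY]:[SNB] = -2:-25/108 = 216/25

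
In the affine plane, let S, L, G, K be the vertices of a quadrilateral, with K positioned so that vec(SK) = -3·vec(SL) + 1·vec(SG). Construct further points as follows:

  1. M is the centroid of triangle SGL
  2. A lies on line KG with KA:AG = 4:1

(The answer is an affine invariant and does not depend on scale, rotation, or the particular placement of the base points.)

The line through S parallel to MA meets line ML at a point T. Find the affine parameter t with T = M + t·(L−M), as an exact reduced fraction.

Assign S = (0, 0), L = (1, 0), G = (0, 1), K = (-3, 1) — the answer is frame-independent, so this choice is without loss of generality.
1. M is the centroid of triangle SGL ⇒ M = (1/3, 1/3)
2. A lies on line KG with KA:AG = 4:1 ⇒ A = (-3/5, 1)
through S parallel to MA: direction (-14/15, 2/3); meets ML at T = (-7/3, 5/3)
T = M + t·(L−M) with t = -4

t = -4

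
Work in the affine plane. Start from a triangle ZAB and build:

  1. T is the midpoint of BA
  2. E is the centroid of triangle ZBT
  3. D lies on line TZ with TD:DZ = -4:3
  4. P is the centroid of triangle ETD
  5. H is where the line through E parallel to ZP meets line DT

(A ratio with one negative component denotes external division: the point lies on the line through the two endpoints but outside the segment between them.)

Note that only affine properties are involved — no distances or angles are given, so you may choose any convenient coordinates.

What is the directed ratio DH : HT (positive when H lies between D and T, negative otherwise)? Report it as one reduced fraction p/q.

DH:HT = -5

Set Z = (0, 0), A = (1, 0), B = (0, 1); any affine frame gives the same invariant.
1. T is the midpoint of BA ⇒ T = (1/2, 1/2)
2. E is the centroid of triangle ZBT ⇒ E = (1/6, 1/2)
3. D lies on line TZ with TD:DZ = -4:3 ⇒ D = (-3/2, -3/2)
4. P is the centroid of triangle ETD ⇒ P = (-5/18, -1/6)
5. H is where the line through E parallel to ZP meets line DT ⇒ H = (1, 1)
H = D + t·(T−D) with t = 5/4, so DH:HT = t:(1−t) = 5/4:-1/4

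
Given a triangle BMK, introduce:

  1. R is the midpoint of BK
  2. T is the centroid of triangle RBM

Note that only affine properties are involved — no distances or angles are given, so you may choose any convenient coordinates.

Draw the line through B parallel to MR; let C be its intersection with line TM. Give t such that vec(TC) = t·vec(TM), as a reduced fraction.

t = -2

Work in coordinates with B = (0, 0), M = (1, 0), K = (0, 1).
1. R is the midpoint of BK ⇒ R = (0, 1/2)
2. T is the centroid of triangle RBM ⇒ T = (1/3, 1/6)
through B parallel to MR: direction (-1, 1/2); meets TM at C = (-1, 1/2)
C = T + t·(M−T) with t = -2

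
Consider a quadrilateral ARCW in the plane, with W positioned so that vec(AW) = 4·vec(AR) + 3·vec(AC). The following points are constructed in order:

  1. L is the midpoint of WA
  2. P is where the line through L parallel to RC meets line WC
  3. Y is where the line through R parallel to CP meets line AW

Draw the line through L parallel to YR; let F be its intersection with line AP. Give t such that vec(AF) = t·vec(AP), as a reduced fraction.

t = 1/2

Assign A = (0, 0), R = (1, 0), C = (0, 1), W = (4, 3) — the answer is frame-independent, so this choice is without loss of generality.
1. L is the midpoint of WA ⇒ L = (2, 3/2)
2. P is where the line through L parallel to RC meets line WC ⇒ P = (5/3, 11/6)
3. Y is where the line through R parallel to CP meets line AW ⇒ Y = (-2, -3/2)
through L parallel to YR: direction (3, 3/2); meets AP at F = (5/6, 11/12)
F = A + t·(P−A) with t = 1/2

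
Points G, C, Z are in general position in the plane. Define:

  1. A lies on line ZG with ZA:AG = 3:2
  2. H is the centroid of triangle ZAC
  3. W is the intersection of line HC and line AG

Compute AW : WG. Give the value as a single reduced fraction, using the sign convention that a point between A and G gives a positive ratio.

AW:WG = -3/7

Work in coordinates with G = (0, 0), C = (1, 0), Z = (0, 1).
1. A lies on line ZG with ZA:AG = 3:2 ⇒ A = (0, 2/5)
2. H is the centroid of triangle ZAC ⇒ H = (1/3, 7/15)
3. W is the intersection of line HC and line AG ⇒ W = (0, 7/10)
W = A + t·(G−A) with t = -3/4, so AW:WG = t:(1−t) = -3/4:7/4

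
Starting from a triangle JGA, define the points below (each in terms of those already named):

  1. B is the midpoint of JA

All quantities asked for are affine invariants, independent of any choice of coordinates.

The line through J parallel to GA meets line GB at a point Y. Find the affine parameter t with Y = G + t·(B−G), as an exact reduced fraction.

Assign J = (0, 0), G = (1, 0), A = (0, 1) — the answer is frame-independent, so this choice is without loss of generality.
1. B is the midpoint of JA ⇒ B = (0, 1/2)
through J parallel to GA: direction (-1, 1); meets GB at Y = (-1, 1)
Y = G + t·(B−G) with t = 2

t = 2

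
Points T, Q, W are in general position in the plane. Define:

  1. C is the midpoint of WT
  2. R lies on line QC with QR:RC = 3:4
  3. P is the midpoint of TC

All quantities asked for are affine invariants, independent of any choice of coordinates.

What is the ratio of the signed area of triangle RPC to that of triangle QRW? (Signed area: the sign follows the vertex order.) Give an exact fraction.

[RPC]:[QRW] = 2/3

Set T = (0, 0), Q = (1, 0), W = (0, 1); any affine frame gives the same invariant.
1. C is the midpoint of WT ⇒ C = (0, 1/2)
2. R lies on line QC with QR:RC = 3:4 ⇒ R = (4/7, 3/14)
3. P is the midpoint of TC ⇒ P = (0, 1/4)
2·[RPC] = -1/7, 2·[QRW] = -3/14
[RPC]:[QRW] = -1/7:-3/14 = 2/3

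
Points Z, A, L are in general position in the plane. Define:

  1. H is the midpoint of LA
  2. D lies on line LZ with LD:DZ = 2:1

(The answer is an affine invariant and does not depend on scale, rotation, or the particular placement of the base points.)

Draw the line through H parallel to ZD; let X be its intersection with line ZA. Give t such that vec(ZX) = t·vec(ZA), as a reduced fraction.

t = 1/2

Work in coordinates with Z = (0, 0), A = (1, 0), L = (0, 1).
1. H is the midpoint of LA ⇒ H = (1/2, 1/2)
2. D lies on line LZ with LD:DZ = 2:1 ⇒ D = (0, 1/3)
through H parallel to ZD: direction (0, 1/3); meets ZA at X = (1/2, 0)
X = Z + t·(A−Z) with t = 1/2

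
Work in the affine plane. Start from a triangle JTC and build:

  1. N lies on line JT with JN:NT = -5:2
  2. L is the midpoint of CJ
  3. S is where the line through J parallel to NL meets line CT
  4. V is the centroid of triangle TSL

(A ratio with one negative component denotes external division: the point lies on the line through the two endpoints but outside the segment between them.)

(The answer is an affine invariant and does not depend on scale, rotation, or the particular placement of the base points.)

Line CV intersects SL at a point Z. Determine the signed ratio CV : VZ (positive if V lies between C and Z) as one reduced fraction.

Choose coordinates J = (0, 0), T = (1, 0), C = (0, 1).
1. N lies on line JT with JN:NT = -5:2 ⇒ N = (5/3, 0)
2. L is the midpoint of CJ ⇒ L = (0, 1/2)
3. S is where the line through J parallel to NL meets line CT ⇒ S = (10/7, -3/7)
4. V is the centroid of triangle TSL ⇒ V = (17/21, 1/42)
line CV meets SL at Z = (170/189, -16/189)
V = C + t·(Z−C) with t = 9/10, so CV:VZ = 9/10:1/10

CV:VZ = 9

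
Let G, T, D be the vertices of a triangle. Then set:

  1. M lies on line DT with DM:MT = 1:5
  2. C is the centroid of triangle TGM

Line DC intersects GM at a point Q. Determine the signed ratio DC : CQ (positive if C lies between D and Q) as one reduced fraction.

DC:CQ = -8/5

Work in coordinates with G = (0, 0), T = (1, 0), D = (0, 1).
1. M lies on line DT with DM:MT = 1:5 ⇒ M = (1/6, 5/6)
2. C is the centroid of triangle TGM ⇒ C = (7/18, 5/18)
line DC meets GM at Q = (7/48, 35/48)
C = D + t·(Q−D) with t = 8/3, so DC:CQ = 8/3:-5/3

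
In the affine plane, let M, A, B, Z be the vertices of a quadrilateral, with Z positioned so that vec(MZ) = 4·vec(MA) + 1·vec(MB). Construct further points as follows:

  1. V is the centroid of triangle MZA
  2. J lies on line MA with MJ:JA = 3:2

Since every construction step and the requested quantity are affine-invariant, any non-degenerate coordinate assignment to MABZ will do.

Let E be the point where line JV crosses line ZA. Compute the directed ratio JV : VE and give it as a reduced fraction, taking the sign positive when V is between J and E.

JV:VE = 1/5

Choose coordinates M = (0, 0), A = (1, 0), B = (0, 1), Z = (4, 1).
1. V is the centroid of triangle MZA ⇒ V = (5/3, 1/3)
2. J lies on line MA with MJ:JA = 3:2 ⇒ J = (3/5, 0)
line JV meets ZA at E = (7, 2)
V = J + t·(E−J) with t = 1/6, so JV:VE = 1/6:5/6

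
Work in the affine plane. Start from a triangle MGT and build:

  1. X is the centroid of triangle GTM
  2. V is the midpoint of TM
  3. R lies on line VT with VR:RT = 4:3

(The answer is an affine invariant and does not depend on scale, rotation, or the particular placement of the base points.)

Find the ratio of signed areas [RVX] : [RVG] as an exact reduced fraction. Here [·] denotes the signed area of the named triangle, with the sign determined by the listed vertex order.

[RVX]:[RVG] = 1/3

Work in coordinates with M = (0, 0), G = (1, 0), T = (0, 1).
1. X is the centroid of triangle GTM ⇒ X = (1/3, 1/3)
2. V is the midpoint of TM ⇒ V = (0, 1/2)
3. R lies on line VT with VR:RT = 4:3 ⇒ R = (0, 11/14)
2·[RVX] = 2/21, 2·[RVG] = 2/7
[RVX]:[RVG] = 2/21:2/7 = 1/3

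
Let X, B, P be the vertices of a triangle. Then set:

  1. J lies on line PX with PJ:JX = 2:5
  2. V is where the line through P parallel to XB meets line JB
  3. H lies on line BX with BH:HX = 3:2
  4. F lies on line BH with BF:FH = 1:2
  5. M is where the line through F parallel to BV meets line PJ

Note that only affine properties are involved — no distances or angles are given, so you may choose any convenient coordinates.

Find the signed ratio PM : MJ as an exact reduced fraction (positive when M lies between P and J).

PM:MJ = -3

Assign X = (0, 0), B = (1, 0), P = (0, 1) — the answer is frame-independent, so this choice is without loss of generality.
1. J lies on line PX with PJ:JX = 2:5 ⇒ J = (0, 5/7)
2. V is where the line through P parallel to XB meets line JB ⇒ V = (-2/5, 1)
3. H lies on line BX with BH:HX = 3:2 ⇒ H = (2/5, 0)
4. F lies on line BH with BF:FH = 1:2 ⇒ F = (4/5, 0)
5. M is where the line through F parallel to BV meets line PJ ⇒ M = (0, 4/7)
M = P + t·(J−P) with t = 3/2, so PM:MJ = t:(1−t) = 3/2:-1/2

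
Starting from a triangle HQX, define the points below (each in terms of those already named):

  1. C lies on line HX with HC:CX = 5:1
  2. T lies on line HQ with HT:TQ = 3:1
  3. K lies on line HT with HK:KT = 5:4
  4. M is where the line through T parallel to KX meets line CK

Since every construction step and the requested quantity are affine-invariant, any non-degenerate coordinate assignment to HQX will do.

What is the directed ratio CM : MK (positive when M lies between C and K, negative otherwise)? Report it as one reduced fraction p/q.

CM:MK = -29/24

Assign H = (0, 0), Q = (1, 0), X = (0, 1) — the answer is frame-independent, so this choice is without loss of generality.
1. C lies on line HX with HC:CX = 5:1 ⇒ C = (0, 5/6)
2. T lies on line HQ with HT:TQ = 3:1 ⇒ T = (3/4, 0)
3. K lies on line HT with HK:KT = 5:4 ⇒ K = (5/12, 0)
4. M is where the line through T parallel to KX meets line CK ⇒ M = (29/12, -4)
M = C + t·(K−C) with t = 29/5, so CM:MK = t:(1−t) = 29/5:-24/5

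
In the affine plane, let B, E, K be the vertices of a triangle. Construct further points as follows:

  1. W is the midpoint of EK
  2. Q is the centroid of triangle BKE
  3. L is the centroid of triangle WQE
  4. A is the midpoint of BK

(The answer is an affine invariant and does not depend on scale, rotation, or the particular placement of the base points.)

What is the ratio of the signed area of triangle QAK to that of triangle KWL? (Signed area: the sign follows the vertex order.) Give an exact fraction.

[QAK]:[KWL] = 3

Assign B = (0, 0), E = (1, 0), K = (0, 1) — the answer is frame-independent, so this choice is without loss of generality.
1. W is the midpoint of EK ⇒ W = (1/2, 1/2)
2. Q is the centroid of triangle BKE ⇒ Q = (1/3, 1/3)
3. L is the centroid of triangle WQE ⇒ L = (11/18, 5/18)
4. A is the midpoint of BK ⇒ A = (0, 1/2)
2·[QAK] = -1/6, 2·[KWL] = -1/18
[QAK]:[KWL] = -1/6:-1/18 = 3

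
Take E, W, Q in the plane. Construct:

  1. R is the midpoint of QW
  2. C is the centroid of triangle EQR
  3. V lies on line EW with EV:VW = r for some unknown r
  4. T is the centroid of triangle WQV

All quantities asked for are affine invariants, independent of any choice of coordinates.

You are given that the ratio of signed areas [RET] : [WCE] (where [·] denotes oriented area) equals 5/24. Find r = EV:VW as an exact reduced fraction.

Work in coordinates with E = (0, 0), W = (1, 0), Q = (0, 1).
1. R is the midpoint of QW ⇒ R = (1/2, 1/2)
2. C is the centroid of triangle EQR ⇒ C = (1/6, 1/2)
3. With EV:VW = r, write λ = r/(r+1) so V = E + λ·(W−E); V is affine-linear in λ
4. T is the centroid of triangle WQV ⇒ T is an affine combination of earlier points and hence also affine-linear in λ
Every point depending on V is an affine combination of V and λ-independent points, so each such coordinate is linear in λ; the λ² term in each signed area is a multiple of (W−E)×(W−E) = 0, so 2·[RET] and 2·[WCE] are each linear in λ. Evaluating at λ=0 and λ=1:
  2·[RET] = 1/6·λ,   2·[WCE] = 1/2
So [RET]:[WCE] = (1/6·λ) / (1/2). Setting this equal to 5/24:
  1/6·λ = 5/24·(1/2)  ⇒  λ = 5/8
Then r = λ/(1−λ) = (5/8)/(3/8) = 5/3. Check: with r = 5/3, V = (5/8, 0) and [RET]:[WCE] = 5/24 as required.

r = 5/3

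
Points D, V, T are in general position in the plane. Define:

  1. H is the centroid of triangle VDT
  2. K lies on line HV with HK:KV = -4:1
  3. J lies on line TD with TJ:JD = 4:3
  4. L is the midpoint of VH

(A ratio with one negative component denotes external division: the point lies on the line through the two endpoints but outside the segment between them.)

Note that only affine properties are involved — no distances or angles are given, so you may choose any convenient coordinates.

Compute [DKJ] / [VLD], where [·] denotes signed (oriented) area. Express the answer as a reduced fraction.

[DKJ]:[VLD] = 22/7

Assign D = (0, 0), V = (1, 0), T = (0, 1) — the answer is frame-independent, so this choice is without loss of generality.
1. H is the centroid of triangle VDT ⇒ H = (1/3, 1/3)
2. K lies on line HV with HK:KV = -4:1 ⇒ K = (11/9, -1/9)
3. J lies on line TD with TJ:JD = 4:3 ⇒ J = (0, 3/7)
4. L is the midpoint of VH ⇒ L = (2/3, 1/6)
2·[DKJ] = 11/21, 2·[VLD] = 1/6
[DKJ]:[VLD] = 11/21:1/6 = 22/7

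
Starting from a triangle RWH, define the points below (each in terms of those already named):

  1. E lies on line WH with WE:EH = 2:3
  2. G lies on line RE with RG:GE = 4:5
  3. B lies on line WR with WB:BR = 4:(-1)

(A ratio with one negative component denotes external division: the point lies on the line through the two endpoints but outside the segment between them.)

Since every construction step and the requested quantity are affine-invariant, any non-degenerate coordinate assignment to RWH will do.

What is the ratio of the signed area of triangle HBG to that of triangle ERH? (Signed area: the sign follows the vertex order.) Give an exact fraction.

Set R = (0, 0), W = (1, 0), H = (0, 1); any affine frame gives the same invariant.
1. E lies on line WH with WE:EH = 2:3 ⇒ E = (3/5, 2/5)
2. G lies on line RE with RG:GE = 4:5 ⇒ G = (4/15, 8/45)
3. B lies on line WR with WB:BR = 4:(-1) ⇒ B = (-1/3, 0)
2·[HBG] = 73/135, 2·[ERH] = -3/5
[HBG]:[ERH] = 73/135:-3/5 = -73/81

[HBG]:[ERH] = -73/81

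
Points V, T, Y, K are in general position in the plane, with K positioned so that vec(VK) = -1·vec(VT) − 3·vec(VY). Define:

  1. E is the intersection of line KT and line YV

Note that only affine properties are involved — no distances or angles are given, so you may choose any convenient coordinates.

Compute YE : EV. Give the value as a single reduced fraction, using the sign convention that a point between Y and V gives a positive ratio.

YE:EV = -5/3

Assign V = (0, 0), T = (1, 0), Y = (0, 1), K = (-1, -3) — the answer is frame-independent, so this choice is without loss of generality.
1. E is the intersection of line KT and line YV ⇒ E = (0, -3/2)
E = Y + t·(V−Y) with t = 5/2, so YE:EV = t:(1−t) = 5/2:-3/2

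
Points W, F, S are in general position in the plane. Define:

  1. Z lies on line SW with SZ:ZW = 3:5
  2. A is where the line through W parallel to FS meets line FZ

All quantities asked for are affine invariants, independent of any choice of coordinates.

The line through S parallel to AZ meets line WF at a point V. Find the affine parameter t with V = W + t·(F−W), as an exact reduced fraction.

Choose coordinates W = (0, 0), F = (1, 0), S = (0, 1).
1. Z lies on line SW with SZ:ZW = 3:5 ⇒ Z = (0, 5/8)
2. A is where the line through W parallel to FS meets line FZ ⇒ A = (-5/3, 5/3)
through S parallel to AZ: direction (5/3, -25/24); meets WF at V = (8/5, 0)
V = W + t·(F−W) with t = 8/5

t = 8/5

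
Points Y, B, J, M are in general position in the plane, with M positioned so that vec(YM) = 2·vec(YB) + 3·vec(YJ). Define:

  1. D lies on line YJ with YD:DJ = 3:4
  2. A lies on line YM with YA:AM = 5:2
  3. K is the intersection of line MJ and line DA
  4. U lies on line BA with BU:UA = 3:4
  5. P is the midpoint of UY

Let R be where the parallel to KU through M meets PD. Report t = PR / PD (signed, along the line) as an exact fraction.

t = 13/193

Work in coordinates with Y = (0, 0), B = (1, 0), J = (0, 1), M = (2, 3).
1. D lies on line YJ with YD:DJ = 3:4 ⇒ D = (0, 3/7)
2. A lies on line YM with YA:AM = 5:2 ⇒ A = (10/7, 15/7)
3. K is the intersection of line MJ and line DA ⇒ K = (20/7, 27/7)
4. U lies on line BA with BU:UA = 3:4 ⇒ U = (58/49, 45/49)
5. P is the midpoint of UY ⇒ P = (29/49, 45/98)
through M parallel to KU: direction (-82/49, -144/49); meets PD at R = (5220/9457, 4323/9457)
R = P + t·(D−P) with t = 13/193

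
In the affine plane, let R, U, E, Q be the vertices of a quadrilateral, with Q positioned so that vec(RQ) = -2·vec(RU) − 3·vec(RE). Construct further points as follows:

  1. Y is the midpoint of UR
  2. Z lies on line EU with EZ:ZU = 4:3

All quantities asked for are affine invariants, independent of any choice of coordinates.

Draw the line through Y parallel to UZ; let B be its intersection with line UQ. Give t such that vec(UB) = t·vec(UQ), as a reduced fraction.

t = 1/12

Choose coordinates R = (0, 0), U = (1, 0), E = (0, 1), Q = (-2, -3).
1. Y is the midpoint of UR ⇒ Y = (1/2, 0)
2. Z lies on line EU with EZ:ZU = 4:3 ⇒ Z = (4/7, 3/7)
through Y parallel to UZ: direction (-3/7, 3/7); meets UQ at B = (3/4, -1/4)
B = U + t·(Q−U) with t = 1/12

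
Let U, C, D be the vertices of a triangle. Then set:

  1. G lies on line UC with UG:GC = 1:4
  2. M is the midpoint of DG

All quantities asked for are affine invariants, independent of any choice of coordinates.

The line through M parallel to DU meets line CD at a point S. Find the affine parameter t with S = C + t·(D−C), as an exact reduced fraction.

Set U = (0, 0), C = (1, 0), D = (0, 1); any affine frame gives the same invariant.
1. G lies on line UC with UG:GC = 1:4 ⇒ G = (1/5, 0)
2. M is the midpoint of DG ⇒ M = (1/10, 1/2)
through M parallel to DU: direction (0, -1); meets CD at S = (1/10, 9/10)
S = C + t·(D−C) with t = 9/10

t = 9/10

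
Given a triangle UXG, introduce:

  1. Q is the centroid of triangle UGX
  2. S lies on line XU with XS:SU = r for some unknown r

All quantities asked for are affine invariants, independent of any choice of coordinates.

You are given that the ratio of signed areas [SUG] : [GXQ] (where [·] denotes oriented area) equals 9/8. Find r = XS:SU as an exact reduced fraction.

r = 5/3

Assign U = (0, 0), X = (1, 0), G = (0, 1) — the answer is frame-independent, so this choice is without loss of generality.
1. Q is the centroid of triangle UGX ⇒ Q = (1/3, 1/3)
2. With XS:SU = r, write λ = r/(r+1) so S = X + λ·(U−X); S is affine-linear in λ
Every point depending on S is an affine combination of S and λ-independent points, so each such coordinate is linear in λ; the λ² term in each signed area is a multiple of (U−X)×(U−X) = 0, so 2·[SUG] and 2·[GXQ] are each linear in λ. Evaluating at λ=0 and λ=1:
  2·[SUG] = λ − 1,   2·[GXQ] = -1/3
So [SUG]:[GXQ] = (λ − 1) / (-1/3). Setting this equal to 9/8:
  λ − 1 = 9/8·(-1/3)  ⇒  λ = 5/8
Then r = λ/(1−λ) = (5/8)/(3/8) = 5/3. Check: with r = 5/3, S = (3/8, 0) and [SUG]:[GXQ] = 9/8 as required.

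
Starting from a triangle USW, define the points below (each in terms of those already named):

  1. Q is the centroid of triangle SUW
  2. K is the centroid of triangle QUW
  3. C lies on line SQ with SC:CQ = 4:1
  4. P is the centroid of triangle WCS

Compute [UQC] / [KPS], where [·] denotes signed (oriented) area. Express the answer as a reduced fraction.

[UQC]:[KPS] = 9/20

Assign U = (0, 0), S = (1, 0), W = (0, 1) — the answer is frame-independent, so this choice is without loss of generality.
1. Q is the centroid of triangle SUW ⇒ Q = (1/3, 1/3)
2. K is the centroid of triangle QUW ⇒ K = (1/9, 4/9)
3. C lies on line SQ with SC:CQ = 4:1 ⇒ C = (7/15, 4/15)
4. P is the centroid of triangle WCS ⇒ P = (22/45, 19/45)
2·[UQC] = -1/15, 2·[KPS] = -4/27
[UQC]:[KPS] = -1/15:-4/27 = 9/20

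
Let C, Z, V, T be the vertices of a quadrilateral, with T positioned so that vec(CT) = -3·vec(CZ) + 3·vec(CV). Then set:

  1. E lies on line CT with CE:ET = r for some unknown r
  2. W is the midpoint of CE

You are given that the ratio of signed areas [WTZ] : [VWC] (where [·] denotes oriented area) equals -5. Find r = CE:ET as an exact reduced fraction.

r = 1/2

Assign C = (0, 0), Z = (1, 0), V = (0, 1), T = (-3, 3) — the answer is frame-independent, so this choice is without loss of generality.
1. With CE:ET = r, write λ = r/(r+1) so E = C + λ·(T−C); E is affine-linear in λ
2. W is the midpoint of CE ⇒ W is an affine combination of earlier points and hence also affine-linear in λ
Every point depending on E is an affine combination of E and λ-independent points, so each such coordinate is linear in λ; the λ² term in each signed area is a multiple of (T−C)×(T−C) = 0, so 2·[WTZ] and 2·[VWC] are each linear in λ. Evaluating at λ=0 and λ=1:
  2·[WTZ] = 3/2·λ − 3,   2·[VWC] = 3/2·λ
So [WTZ]:[VWC] = (3/2·λ − 3) / (3/2·λ). Setting this equal to -5:
  3/2·λ − 3 = -5·(3/2·λ)  ⇒  λ = 1/3
Then r = λ/(1−λ) = (1/3)/(2/3) = 1/2. Check: with r = 1/2, E = (-1, 1) and [WTZ]:[VWC] = -5 as required.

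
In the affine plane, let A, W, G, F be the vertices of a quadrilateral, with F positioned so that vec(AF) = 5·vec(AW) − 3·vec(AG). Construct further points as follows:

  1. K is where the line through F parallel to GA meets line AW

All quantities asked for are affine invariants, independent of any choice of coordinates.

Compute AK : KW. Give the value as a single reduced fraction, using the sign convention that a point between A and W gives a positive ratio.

Choose coordinates A = (0, 0), W = (1, 0), G = (0, 1), F = (5, -3).
1. K is where the line through F parallel to GA meets line AW ⇒ K = (5, 0)
K = A + t·(W−A) with t = 5, so AK:KW = t:(1−t) = 5:-4

AK:KW = -5/4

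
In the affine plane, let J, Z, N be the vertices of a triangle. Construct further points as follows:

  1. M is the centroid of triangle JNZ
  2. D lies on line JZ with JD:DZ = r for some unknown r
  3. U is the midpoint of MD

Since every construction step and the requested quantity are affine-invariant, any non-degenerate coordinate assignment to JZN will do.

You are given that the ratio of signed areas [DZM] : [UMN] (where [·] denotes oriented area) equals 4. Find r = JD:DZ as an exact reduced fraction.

Assign J = (0, 0), Z = (1, 0), N = (0, 1) — the answer is frame-independent, so this choice is without loss of generality.
1. M is the centroid of triangle JNZ ⇒ M = (1/3, 1/3)
2. With JD:DZ = r, write λ = r/(r+1) so D = J + λ·(Z−J); D is affine-linear in λ
3. U is the midpoint of MD ⇒ U is an affine combination of earlier points and hence also affine-linear in λ
Every point depending on D is an affine combination of D and λ-independent points, so each such coordinate is linear in λ; the λ² term in each signed area is a multiple of (Z−J)×(Z−J) = 0, so 2·[DZM] and 2·[UMN] are each linear in λ. Evaluating at λ=0 and λ=1:
  2·[DZM] = -1/3·λ + 1/3,   2·[UMN] = -1/3·λ + 1/6
So [DZM]:[UMN] = (-1/3·λ + 1/3) / (-1/3·λ + 1/6). Setting this equal to 4:
  -1/3·λ + 1/3 = 4·(-1/3·λ + 1/6)  ⇒  λ = 1/3
Then r = λ/(1−λ) = (1/3)/(2/3) = 1/2. Check: with r = 1/2, D = (1/3, 0) and [DZM]:[UMN] = 4 as required.

r = 1/2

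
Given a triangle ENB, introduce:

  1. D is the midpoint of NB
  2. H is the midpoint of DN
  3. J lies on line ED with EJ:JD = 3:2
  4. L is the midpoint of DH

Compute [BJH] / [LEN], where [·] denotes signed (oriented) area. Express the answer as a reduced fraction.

[BJH]:[LEN] = 4/5

Choose coordinates E = (0, 0), N = (1, 0), B = (0, 1).
1. D is the midpoint of NB ⇒ D = (1/2, 1/2)
2. H is the midpoint of DN ⇒ H = (3/4, 1/4)
3. J lies on line ED with EJ:JD = 3:2 ⇒ J = (3/10, 3/10)
4. L is the midpoint of DH ⇒ L = (5/8, 3/8)
2·[BJH] = 3/10, 2·[LEN] = 3/8
[BJH]:[LEN] = 3/10:3/8 = 4/5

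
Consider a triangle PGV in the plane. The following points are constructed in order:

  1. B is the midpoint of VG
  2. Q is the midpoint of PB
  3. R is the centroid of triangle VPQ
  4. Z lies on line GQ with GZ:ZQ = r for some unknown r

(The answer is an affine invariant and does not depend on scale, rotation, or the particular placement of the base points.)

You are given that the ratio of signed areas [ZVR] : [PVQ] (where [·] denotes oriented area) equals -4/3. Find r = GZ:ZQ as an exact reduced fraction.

Set P = (0, 0), G = (1, 0), V = (0, 1); any affine frame gives the same invariant.
1. B is the midpoint of VG ⇒ B = (1/2, 1/2)
2. Q is the midpoint of PB ⇒ Q = (1/4, 1/4)
3. R is the centroid of triangle VPQ ⇒ R = (1/12, 5/12)
4. With GZ:ZQ = r, write λ = r/(r+1) so Z = G + λ·(Q−G); Z is affine-linear in λ
Every point depending on Z is an affine combination of Z and λ-independent points, so each such coordinate is linear in λ; the λ² term in each signed area is a multiple of (Q−G)×(Q−G) = 0, so 2·[ZVR] and 2·[PVQ] are each linear in λ. Evaluating at λ=0 and λ=1:
  2·[ZVR] = -5/12·λ + 1/2,   2·[PVQ] = -1/4
So [ZVR]:[PVQ] = (-5/12·λ + 1/2) / (-1/4). Setting this equal to -4/3:
  -5/12·λ + 1/2 = -4/3·(-1/4)  ⇒  λ = 2/5
Then r = λ/(1−λ) = (2/5)/(3/5) = 2/3. Check: with r = 2/3, Z = (7/10, 1/10) and [ZVR]:[PVQ] = -4/3 as required.

r = 2/3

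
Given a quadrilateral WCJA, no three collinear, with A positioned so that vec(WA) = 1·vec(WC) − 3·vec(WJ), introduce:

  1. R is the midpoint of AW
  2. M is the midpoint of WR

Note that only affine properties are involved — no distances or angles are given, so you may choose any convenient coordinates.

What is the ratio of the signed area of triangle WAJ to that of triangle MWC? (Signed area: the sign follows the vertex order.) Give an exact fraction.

[WAJ]:[MWC] = -4/3

Work in coordinates with W = (0, 0), C = (1, 0), J = (0, 1), A = (1, -3).
1. R is the midpoint of AW ⇒ R = (1/2, -3/2)
2. M is the midpoint of WR ⇒ M = (1/4, -3/4)
2·[WAJ] = 1, 2·[MWC] = -3/4
[WAJ]:[MWC] = 1:-3/4 = -4/3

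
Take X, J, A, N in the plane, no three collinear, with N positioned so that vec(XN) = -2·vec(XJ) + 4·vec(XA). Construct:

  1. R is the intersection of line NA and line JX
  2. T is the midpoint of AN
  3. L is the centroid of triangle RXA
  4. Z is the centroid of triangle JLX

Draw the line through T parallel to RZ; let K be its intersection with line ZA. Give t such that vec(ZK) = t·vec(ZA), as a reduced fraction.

t = 5/2

Set X = (0, 0), J = (1, 0), A = (0, 1), N = (-2, 4); any affine frame gives the same invariant.
1. R is the intersection of line NA and line JX ⇒ R = (2/3, 0)
2. T is the midpoint of AN ⇒ T = (-1, 5/2)
3. L is the centroid of triangle RXA ⇒ L = (2/9, 1/3)
4. Z is the centroid of triangle JLX ⇒ Z = (11/27, 1/9)
through T parallel to RZ: direction (-7/27, 1/9); meets ZA at K = (-11/18, 7/3)
K = Z + t·(A−Z) with t = 5/2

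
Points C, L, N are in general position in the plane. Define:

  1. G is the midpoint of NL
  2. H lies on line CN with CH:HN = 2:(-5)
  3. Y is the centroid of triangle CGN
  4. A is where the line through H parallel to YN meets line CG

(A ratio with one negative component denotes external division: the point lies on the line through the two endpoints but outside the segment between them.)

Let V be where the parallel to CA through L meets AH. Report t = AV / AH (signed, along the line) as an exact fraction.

Work in coordinates with C = (0, 0), L = (1, 0), N = (0, 1).
1. G is the midpoint of NL ⇒ G = (1/2, 1/2)
2. H lies on line CN with CH:HN = 2:(-5) ⇒ H = (0, -2/3)
3. Y is the centroid of triangle CGN ⇒ Y = (1/6, 1/2)
4. A is where the line through H parallel to YN meets line CG ⇒ A = (-1/6, -1/6)
through L parallel to CA: direction (-1/6, -1/6); meets AH at V = (1/12, -11/12)
V = A + t·(H−A) with t = 3/2

t = 3/2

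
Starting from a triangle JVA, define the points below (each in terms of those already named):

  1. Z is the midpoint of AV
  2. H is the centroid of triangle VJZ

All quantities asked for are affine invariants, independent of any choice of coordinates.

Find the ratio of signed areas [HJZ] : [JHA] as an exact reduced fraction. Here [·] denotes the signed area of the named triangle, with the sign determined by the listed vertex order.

[HJZ]:[JHA] = -1/3

Assign J = (0, 0), V = (1, 0), A = (0, 1) — the answer is frame-independent, so this choice is without loss of generality.
1. Z is the midpoint of AV ⇒ Z = (1/2, 1/2)
2. H is the centroid of triangle VJZ ⇒ H = (1/2, 1/6)
2·[HJZ] = -1/6, 2·[JHA] = 1/2
[HJZ]:[JHA] = -1/6:1/2 = -1/3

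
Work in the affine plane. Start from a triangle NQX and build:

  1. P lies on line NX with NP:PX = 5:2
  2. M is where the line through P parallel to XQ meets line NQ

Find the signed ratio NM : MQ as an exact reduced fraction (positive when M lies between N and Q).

NM:MQ = 5/2

Assign N = (0, 0), Q = (1, 0), X = (0, 1) — the answer is frame-independent, so this choice is without loss of generality.
1. P lies on line NX with NP:PX = 5:2 ⇒ P = (0, 5/7)
2. M is where the line through P parallel to XQ meets line NQ ⇒ M = (5/7, 0)
M = N + t·(Q−N) with t = 5/7, so NM:MQ = t:(1−t) = 5/7:2/7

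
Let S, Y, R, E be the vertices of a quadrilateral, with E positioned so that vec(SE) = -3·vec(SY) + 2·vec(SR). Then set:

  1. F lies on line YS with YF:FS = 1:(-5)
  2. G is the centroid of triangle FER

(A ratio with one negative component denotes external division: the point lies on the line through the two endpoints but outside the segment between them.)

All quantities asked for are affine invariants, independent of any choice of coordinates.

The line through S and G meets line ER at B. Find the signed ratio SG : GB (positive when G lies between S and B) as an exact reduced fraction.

SG:GB = 29/7

Choose coordinates S = (0, 0), Y = (1, 0), R = (0, 1), E = (-3, 2).
1. F lies on line YS with YF:FS = 1:(-5) ⇒ F = (5/4, 0)
2. G is the centroid of triangle FER ⇒ G = (-7/12, 1)
line SG meets ER at B = (-21/29, 36/29)
G = S + t·(B−S) with t = 29/36, so SG:GB = 29/36:7/36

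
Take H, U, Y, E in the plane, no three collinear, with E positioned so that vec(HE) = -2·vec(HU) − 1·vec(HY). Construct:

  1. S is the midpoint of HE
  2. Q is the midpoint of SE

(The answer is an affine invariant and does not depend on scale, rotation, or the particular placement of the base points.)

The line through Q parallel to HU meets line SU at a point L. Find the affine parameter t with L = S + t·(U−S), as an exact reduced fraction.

t = -1/2

Assign H = (0, 0), U = (1, 0), Y = (0, 1), E = (-2, -1) — the answer is frame-independent, so this choice is without loss of generality.
1. S is the midpoint of HE ⇒ S = (-1, -1/2)
2. Q is the midpoint of SE ⇒ Q = (-3/2, -3/4)
through Q parallel to HU: direction (1, 0); meets SU at L = (-2, -3/4)
L = S + t·(U−S) with t = -1/2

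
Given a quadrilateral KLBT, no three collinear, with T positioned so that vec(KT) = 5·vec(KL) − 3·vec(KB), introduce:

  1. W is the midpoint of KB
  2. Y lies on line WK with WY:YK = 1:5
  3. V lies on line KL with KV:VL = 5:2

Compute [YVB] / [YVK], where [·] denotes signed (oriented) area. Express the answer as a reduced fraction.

[YVB]:[YVK] = -7/5

Choose coordinates K = (0, 0), L = (1, 0), B = (0, 1), T = (5, -3).
1. W is the midpoint of KB ⇒ W = (0, 1/2)
2. Y lies on line WK with WY:YK = 1:5 ⇒ Y = (0, 5/12)
3. V lies on line KL with KV:VL = 5:2 ⇒ V = (5/7, 0)
2·[YVB] = 5/12, 2·[YVK] = -25/84
[YVB]:[YVK] = 5/12:-25/84 = -7/5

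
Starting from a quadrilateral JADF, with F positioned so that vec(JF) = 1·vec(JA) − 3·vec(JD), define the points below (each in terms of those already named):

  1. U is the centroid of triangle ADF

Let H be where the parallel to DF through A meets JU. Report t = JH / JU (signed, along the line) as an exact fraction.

Set J = (0, 0), A = (1, 0), D = (0, 1), F = (1, -3); any affine frame gives the same invariant.
1. U is the centroid of triangle ADF ⇒ U = (2/3, -2/3)
through A parallel to DF: direction (1, -4); meets JU at H = (4/3, -4/3)
H = J + t·(U−J) with t = 2

t = 2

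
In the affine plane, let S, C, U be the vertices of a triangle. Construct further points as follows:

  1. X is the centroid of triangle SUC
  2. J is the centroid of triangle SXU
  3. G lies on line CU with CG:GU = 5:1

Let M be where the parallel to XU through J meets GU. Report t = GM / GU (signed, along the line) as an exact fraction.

t = 3

Work in coordinates with S = (0, 0), C = (1, 0), U = (0, 1).
1. X is the centroid of triangle SUC ⇒ X = (1/3, 1/3)
2. J is the centroid of triangle SXU ⇒ J = (1/9, 4/9)
3. G lies on line CU with CG:GU = 5:1 ⇒ G = (1/6, 5/6)
through J parallel to XU: direction (-1/3, 2/3); meets GU at M = (-1/3, 4/3)
M = G + t·(U−G) with t = 3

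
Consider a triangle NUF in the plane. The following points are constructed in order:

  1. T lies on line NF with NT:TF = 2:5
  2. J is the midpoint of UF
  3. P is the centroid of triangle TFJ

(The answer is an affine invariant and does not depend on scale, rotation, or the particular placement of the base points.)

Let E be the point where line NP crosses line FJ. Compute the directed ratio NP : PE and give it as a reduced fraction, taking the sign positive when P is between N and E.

Choose coordinates N = (0, 0), U = (1, 0), F = (0, 1).
1. T lies on line NF with NT:TF = 2:5 ⇒ T = (0, 2/7)
2. J is the midpoint of UF ⇒ J = (1/2, 1/2)
3. P is the centroid of triangle TFJ ⇒ P = (1/6, 25/42)
line NP meets FJ at E = (7/32, 25/32)
P = N + t·(E−N) with t = 16/21, so NP:PE = 16/21:5/21

NP:PE = 16/5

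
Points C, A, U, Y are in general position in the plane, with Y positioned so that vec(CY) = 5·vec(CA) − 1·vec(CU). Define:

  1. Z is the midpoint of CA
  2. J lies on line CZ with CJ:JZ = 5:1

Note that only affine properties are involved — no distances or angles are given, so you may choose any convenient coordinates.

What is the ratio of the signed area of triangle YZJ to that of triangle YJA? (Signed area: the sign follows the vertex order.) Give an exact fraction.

[YZJ]:[YJA] = -1/7

Assign C = (0, 0), A = (1, 0), U = (0, 1), Y = (5, -1) — the answer is frame-independent, so this choice is without loss of generality.
1. Z is the midpoint of CA ⇒ Z = (1/2, 0)
2. J lies on line CZ with CJ:JZ = 5:1 ⇒ J = (5/12, 0)
2·[YZJ] = 1/12, 2·[YJA] = -7/12
[YZJ]:[YJA] = 1/12:-7/12 = -1/7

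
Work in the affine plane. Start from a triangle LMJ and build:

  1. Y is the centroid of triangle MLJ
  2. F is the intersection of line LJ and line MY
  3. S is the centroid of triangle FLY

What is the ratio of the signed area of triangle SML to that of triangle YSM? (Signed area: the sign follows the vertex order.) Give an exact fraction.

[SML]:[YSM] = -5/2

Choose coordinates L = (0, 0), M = (1, 0), J = (0, 1).
1. Y is the centroid of triangle MLJ ⇒ Y = (1/3, 1/3)
2. F is the intersection of line LJ and line MY ⇒ F = (0, 1/2)
3. S is the centroid of triangle FLY ⇒ S = (1/9, 5/18)
2·[SML] = -5/18, 2·[YSM] = 1/9
[SML]:[YSM] = -5/18:1/9 = -5/2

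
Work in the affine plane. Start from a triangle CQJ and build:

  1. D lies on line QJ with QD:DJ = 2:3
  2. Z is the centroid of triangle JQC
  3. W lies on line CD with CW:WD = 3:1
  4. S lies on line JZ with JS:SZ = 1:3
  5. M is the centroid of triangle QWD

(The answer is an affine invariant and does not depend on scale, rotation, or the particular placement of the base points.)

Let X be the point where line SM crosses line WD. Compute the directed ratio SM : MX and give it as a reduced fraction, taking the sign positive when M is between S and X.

SM:MX = -9/2

Assign C = (0, 0), Q = (1, 0), J = (0, 1) — the answer is frame-independent, so this choice is without loss of generality.
1. D lies on line QJ with QD:DJ = 2:3 ⇒ D = (3/5, 2/5)
2. Z is the centroid of triangle JQC ⇒ Z = (1/3, 1/3)
3. W lies on line CD with CW:WD = 3:1 ⇒ W = (9/20, 3/10)
4. S lies on line JZ with JS:SZ = 1:3 ⇒ S = (1/12, 5/6)
5. M is the centroid of triangle QWD ⇒ M = (41/60, 7/30)
line SM meets WD at X = (11/20, 11/30)
M = S + t·(X−S) with t = 9/7, so SM:MX = 9/7:-2/7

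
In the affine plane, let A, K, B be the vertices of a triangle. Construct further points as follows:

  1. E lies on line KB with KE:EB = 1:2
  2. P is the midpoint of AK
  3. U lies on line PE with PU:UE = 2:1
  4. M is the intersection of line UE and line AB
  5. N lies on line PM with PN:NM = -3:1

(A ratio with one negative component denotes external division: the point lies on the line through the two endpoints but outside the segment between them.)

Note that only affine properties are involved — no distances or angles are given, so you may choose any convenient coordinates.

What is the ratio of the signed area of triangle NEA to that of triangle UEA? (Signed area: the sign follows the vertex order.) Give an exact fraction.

[NEA]:[UEA] = 33/2

Set A = (0, 0), K = (1, 0), B = (0, 1); any affine frame gives the same invariant.
1. E lies on line KB with KE:EB = 1:2 ⇒ E = (2/3, 1/3)
2. P is the midpoint of AK ⇒ P = (1/2, 0)
3. U lies on line PE with PU:UE = 2:1 ⇒ U = (11/18, 2/9)
4. M is the intersection of line UE and line AB ⇒ M = (0, -1)
5. N lies on line PM with PN:NM = -3:1 ⇒ N = (-1/4, -3/2)
2·[NEA] = 11/12, 2·[UEA] = 1/18
[NEA]:[UEA] = 11/12:1/18 = 33/2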